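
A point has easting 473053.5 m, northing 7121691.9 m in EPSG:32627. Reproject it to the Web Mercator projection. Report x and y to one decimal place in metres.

x -2399525.0 m, y 9405954.3 m

Unproject from UTM 27N (λ₀ = -21°) → φ = 64.22039999°, λ = -21.55529952°.
Web Mercator (R = 6378137 m): x = -2399524.967 m, y = 9405954.321 m.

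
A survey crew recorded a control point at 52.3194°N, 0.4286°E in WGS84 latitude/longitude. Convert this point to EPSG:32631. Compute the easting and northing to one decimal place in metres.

Zone 31 central meridian λ₀ = 6×31 − 183 = 3°; Δλ = -2.5714°.
Transverse Mercator on WGS84 with k₀ = 0.9996 gives E = 324745.928 m, N = 5799677.092 m.

E 324745.9 m, N 5799677.1 m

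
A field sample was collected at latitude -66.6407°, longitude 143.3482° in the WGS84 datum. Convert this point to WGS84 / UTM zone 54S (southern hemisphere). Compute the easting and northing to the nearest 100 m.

Zone 54 central meridian λ₀ = 6×54 − 183 = 141°; Δλ = +2.3482°.
Transverse Mercator on WGS84 with k₀ = 0.9996 gives E = 603876.296 m, N = 2606718.225 m.

E 603900 m, N 2606700 m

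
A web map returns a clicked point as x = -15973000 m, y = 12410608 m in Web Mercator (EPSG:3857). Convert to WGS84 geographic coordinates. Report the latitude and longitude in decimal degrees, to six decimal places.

lat 73.738101°, lon -143.487900°

R = 6378137 m. λ = x/R = -143.48790033°.
φ = 2·arctan(exp(y/R)) − 90° = 2·arctan(6.99926) − 90° = 73.73810111°.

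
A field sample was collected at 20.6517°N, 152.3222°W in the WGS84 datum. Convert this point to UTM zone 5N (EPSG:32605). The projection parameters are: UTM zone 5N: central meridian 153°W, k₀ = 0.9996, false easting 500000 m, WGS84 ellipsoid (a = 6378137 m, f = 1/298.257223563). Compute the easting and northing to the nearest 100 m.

E 570600 m, N 2283700 m

Zone 5 central meridian λ₀ = 6×5 − 183 = -153°; Δλ = +0.6778°.
Transverse Mercator on WGS84 with k₀ = 0.9996 gives E = 570606.316 m, N = 2283748.405 m.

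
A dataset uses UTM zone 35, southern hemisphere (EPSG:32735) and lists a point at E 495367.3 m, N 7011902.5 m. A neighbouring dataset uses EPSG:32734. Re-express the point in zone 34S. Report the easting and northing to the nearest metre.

E 1091208 m, N 6997919 m

UTM 35S → geographic: φ = -27.01500009°, λ = 26.95330035°.
UTM 34S (λ₀ = 21°) forward: E = 1091208.239 m, N = 6997919.086 m.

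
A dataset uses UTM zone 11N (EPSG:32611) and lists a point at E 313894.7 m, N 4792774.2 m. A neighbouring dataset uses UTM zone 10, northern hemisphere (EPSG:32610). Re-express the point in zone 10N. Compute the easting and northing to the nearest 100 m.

UTM 11N → geographic: φ = 43.26479989°, λ = -119.29310050°.
UTM 10N (λ₀ = -123°) forward: E = 800855.519 m, N = 4796896.133 m.

E 800900 m, N 4796900 m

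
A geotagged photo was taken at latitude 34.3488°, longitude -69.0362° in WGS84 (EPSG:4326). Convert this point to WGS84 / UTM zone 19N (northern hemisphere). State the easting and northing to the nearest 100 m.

E 496700 m, N 3800800 m

Zone 19 central meridian λ₀ = 6×19 − 183 = -69°; Δλ = -0.0362°.
Transverse Mercator on WGS84 with k₀ = 0.9996 gives E = 496670.734 m, N = 3800831.923 m.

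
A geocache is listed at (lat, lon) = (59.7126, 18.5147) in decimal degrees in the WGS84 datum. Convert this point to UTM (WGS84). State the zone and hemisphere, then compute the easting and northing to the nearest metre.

Longitude 18.5147° lies in the 6° band [18°, 24°), giving zone 34; latitude is north of the equator, so 34N.
Zone 34 central meridian λ₀ = 6×34 − 183 = 21°; Δλ = -2.4853°.
Transverse Mercator on WGS84 with k₀ = 0.9996 gives E = 360196.678 m, N = 6622023.670 m.

Zone 34N: E 360197 m, N 6622024 m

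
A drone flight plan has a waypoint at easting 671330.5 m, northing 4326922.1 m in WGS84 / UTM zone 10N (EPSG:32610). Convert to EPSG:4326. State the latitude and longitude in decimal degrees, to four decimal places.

lat 39.0746°, lon -121.0194°

Zone 10N: λ₀ = -123°, k₀ = 0.9996, false easting 500000 m.
Meridian distance M = (N − FN)/k₀ = 4328653.6 m.
Inverse transverse Mercator on WGS84 gives φ = 39.07460020°, λ = -121.01939970°.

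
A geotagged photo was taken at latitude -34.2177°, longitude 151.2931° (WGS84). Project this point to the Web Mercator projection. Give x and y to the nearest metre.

Web Mercator is spherical with R = a = 6378137 m.
x = R·λ = 6378137 × 2.640562731 = 16841870.853 m.
y = R·ln tan(π/4 + φ/2) = 6378137 × -0.636247138 = -4058071.410 m.

x 16841871 m, y -4058071 m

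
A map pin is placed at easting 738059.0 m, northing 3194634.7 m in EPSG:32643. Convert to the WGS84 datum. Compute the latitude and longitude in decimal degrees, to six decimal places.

lat 28.857400°, lon 77.440400°

Zone 43N: λ₀ = 75°, k₀ = 0.9996, false easting 500000 m.
Meridian distance M = (N − FN)/k₀ = 3195913.1 m.
Inverse transverse Mercator on WGS84 gives φ = 28.85739973°, λ = 77.44039976°.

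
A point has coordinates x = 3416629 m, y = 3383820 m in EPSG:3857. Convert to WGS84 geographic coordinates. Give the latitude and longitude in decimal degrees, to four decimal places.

R = 6378137 m. λ = x/R = 30.69210051°.
φ = 2·arctan(exp(y/R)) − 90° = 2·arctan(1.69984) − 90° = 29.06420160°.

lat 29.0642°, lon 30.6921°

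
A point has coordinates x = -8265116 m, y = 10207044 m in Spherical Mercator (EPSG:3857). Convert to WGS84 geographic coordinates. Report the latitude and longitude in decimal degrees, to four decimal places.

lat 67.1783°, lon -74.2468°

R = 6378137 m. λ = x/R = -74.24680028°.
φ = 2·arctan(exp(y/R)) − 90° = 2·arctan(4.95461) − 90° = 67.17830110°.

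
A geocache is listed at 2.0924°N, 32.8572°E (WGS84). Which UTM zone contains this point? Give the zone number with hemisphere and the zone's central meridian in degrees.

Zone 36N, central meridian 33°

UTM zone = ⌊(λ + 180)/6⌋ + 1; 32.8572° ∈ [30°, 36°) → zone 36.
Hemisphere: N (φ ≥ 0).
Central meridian λ₀ = 6×36 − 183 = 33°.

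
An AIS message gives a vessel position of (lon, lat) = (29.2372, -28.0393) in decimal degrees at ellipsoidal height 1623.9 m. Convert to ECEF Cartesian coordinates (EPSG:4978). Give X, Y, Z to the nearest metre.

X 4917224 m, Y 2752335 m, Z -2981113 m

WGS84: a = 6378137 m, e² = 0.006694380; N(φ) = a/√(1−e²sin²φ) = 6382859.745 m.
X = (N+h)·cosφ·cosλ = 4917223.554 m; Y = (N+h)·cosφ·sinλ = 2752334.639 m; Z = (N(1−e²)+h)·sinφ = -2981113.362 m.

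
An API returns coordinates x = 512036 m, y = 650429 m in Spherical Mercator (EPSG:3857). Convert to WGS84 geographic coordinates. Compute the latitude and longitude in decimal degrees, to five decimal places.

lat 5.83280°, lon 4.59970°

R = 6378137 m. λ = x/R = 4.59969765°.
φ = 2·arctan(exp(y/R)) − 90° = 2·arctan(1.10736) − 90° = 5.83280217°.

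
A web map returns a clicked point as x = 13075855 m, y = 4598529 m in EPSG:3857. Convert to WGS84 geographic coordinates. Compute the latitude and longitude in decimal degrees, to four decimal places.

R = 6378137 m. λ = x/R = 117.46240399°.
φ = 2·arctan(exp(y/R)) − 90° = 2·arctan(2.05645) − 90° = 38.13510332°.

lat 38.1351°, lon 117.4624°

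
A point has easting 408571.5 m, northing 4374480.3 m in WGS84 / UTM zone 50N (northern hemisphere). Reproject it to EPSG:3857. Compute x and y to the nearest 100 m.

Unproject from UTM 50N (λ₀ = 117°) → φ = 39.51509995°, λ = 115.93640000°.
Web Mercator (R = 6378137 m): x = 12905981.012 m, y = 4795726.111 m.

x 12906000 m, y 4795700 m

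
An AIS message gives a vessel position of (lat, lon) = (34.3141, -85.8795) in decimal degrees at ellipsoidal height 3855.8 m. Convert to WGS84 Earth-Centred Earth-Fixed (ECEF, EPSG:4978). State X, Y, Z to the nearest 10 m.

X 379170 m, Y -5263240 m, Z 3577450 m

WGS84: a = 6378137 m, e² = 0.006694380; N(φ) = a/√(1−e²sin²φ) = 6384932.307 m.
X = (N+h)·cosφ·cosλ = 379166.664 m; Y = (N+h)·cosφ·sinλ = -5263240.800 m; Z = (N(1−e²)+h)·sinφ = 3577451.649 m.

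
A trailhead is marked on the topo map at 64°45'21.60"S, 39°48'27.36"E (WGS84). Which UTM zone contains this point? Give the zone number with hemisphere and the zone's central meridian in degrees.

UTM zone = ⌊(λ + 180)/6⌋ + 1; 39.8076° ∈ [36°, 42°) → zone 37.
Hemisphere: S (φ < 0).
Central meridian λ₀ = 6×37 − 183 = 39°.

Zone 37S, central meridian 39°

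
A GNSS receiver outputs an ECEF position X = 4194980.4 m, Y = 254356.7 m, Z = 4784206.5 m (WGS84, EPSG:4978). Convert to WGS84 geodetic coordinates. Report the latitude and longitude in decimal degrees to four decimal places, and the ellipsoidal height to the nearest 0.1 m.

lat 48.8930°, lon 3.4698°, h 1941.4 m

λ = atan2(Y, X) = 3.46980051°; p = √(X²+Y²) = 4202684.6 m.
Bowring's method on WGS84 (a = 6378137 m, b = 6356752.314 m) gives φ = 48.89299981°, h = 1941.399 m.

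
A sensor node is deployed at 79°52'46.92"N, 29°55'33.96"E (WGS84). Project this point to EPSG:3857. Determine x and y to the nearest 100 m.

Web Mercator is spherical with R = a = 6378137 m.
x = R·λ = 6378137 × 0.522308977 = 3331358.213 m.
y = R·ln tan(π/4 + φ/2) = 6378137 × 2.424226174 = 15462046.658 m.

x 3331400 m, y 15462000 m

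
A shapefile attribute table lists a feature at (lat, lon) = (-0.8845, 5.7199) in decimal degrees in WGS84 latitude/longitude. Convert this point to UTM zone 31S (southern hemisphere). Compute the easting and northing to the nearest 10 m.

Zone 31 central meridian λ₀ = 6×31 − 183 = 3°; Δλ = +2.7199°.
Transverse Mercator on WGS84 with k₀ = 0.9996 gives E = 802735.387 m, N = 9902125.110 m.

E 802740 m, N 9902130 m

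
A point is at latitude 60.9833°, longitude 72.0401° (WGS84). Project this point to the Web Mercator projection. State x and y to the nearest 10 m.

Web Mercator is spherical with R = a = 6378137 m.
x = R·λ = 6378137 × 1.257336938 = 8019467.249 m.
y = R·ln tan(π/4 + φ/2) = 6378137 × 1.351803770 = 8621989.640 m.

x 8019470 m, y 8621990 m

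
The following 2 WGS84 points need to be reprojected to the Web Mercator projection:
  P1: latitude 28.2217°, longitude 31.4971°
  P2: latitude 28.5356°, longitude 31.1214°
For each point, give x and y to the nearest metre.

P1: x 3506241 m, y 3276954 m; P2: x 3464418 m, y 3316670 m

Web Mercator: x = R·λ, y = R·ln tan(π/4+φ/2), R = 6378137 m.
P1 (28.2217°, 31.4971°) → (3506241.133, 3276953.950) m.
P2 (28.5356°, 31.1214°) → (3464418.401, 3316670.062) m.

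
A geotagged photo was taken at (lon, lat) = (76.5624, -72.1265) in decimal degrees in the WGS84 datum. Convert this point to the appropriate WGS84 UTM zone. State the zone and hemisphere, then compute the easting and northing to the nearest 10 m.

Zone 43S: E 553520 m, N 1996260 m

Longitude 76.5624° lies in the 6° band [72°, 78°), giving zone 43; latitude is south of the equator, so 43S.
Zone 43 central meridian λ₀ = 6×43 − 183 = 75°; Δλ = +1.5624°.
Transverse Mercator on WGS84 with k₀ = 0.9996 gives E = 553516.405 m, N = 1996262.886 m.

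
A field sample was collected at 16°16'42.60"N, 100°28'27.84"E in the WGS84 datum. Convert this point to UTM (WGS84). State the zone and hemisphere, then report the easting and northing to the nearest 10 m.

Longitude 100.4744° lies in the 6° band [96°, 102°), giving zone 47; latitude is north of the equator, so 47N.
Zone 47 central meridian λ₀ = 6×47 − 183 = 99°; Δλ = +1.4744°.
Transverse Mercator on WGS84 with k₀ = 0.9996 gives E = 657542.766 m, N = 1800310.175 m.

Zone 47N: E 657540 m, N 1800310 m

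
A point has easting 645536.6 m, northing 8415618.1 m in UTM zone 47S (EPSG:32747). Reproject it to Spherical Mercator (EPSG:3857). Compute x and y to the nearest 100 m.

x 11170900 m, y -1611800 m

Unproject from UTM 47S (λ₀ = 99°) → φ = -14.32759975°, λ = 100.34949972°.
Web Mercator (R = 6378137 m): x = 11170855.211 m, y = -1611828.231 m.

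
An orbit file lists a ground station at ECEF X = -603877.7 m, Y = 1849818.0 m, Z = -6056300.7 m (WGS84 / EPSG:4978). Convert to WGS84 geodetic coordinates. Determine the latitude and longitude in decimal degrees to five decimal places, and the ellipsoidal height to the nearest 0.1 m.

λ = atan2(Y, X) = 108.07940070°; p = √(X²+Y²) = 1945891.8 m.
Bowring's method on WGS84 (a = 6378137 m, b = 6356752.314 m) gives φ = -72.29950007°, h = 2487.789 m.

lat -72.29950°, lon 108.07940°, h 2487.8 m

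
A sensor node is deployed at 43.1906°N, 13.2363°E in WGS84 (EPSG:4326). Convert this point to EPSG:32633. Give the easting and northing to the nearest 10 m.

E 356690 m, N 4783490 m

Zone 33 central meridian λ₀ = 6×33 − 183 = 15°; Δλ = -1.7637°.
Transverse Mercator on WGS84 with k₀ = 0.9996 gives E = 356687.396 m, N = 4783490.880 m.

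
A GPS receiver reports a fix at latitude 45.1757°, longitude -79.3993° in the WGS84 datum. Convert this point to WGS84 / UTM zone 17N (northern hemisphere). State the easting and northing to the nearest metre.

E 625773 m, N 5003715 m

Zone 17 central meridian λ₀ = 6×17 − 183 = -81°; Δλ = +1.6007°.
Transverse Mercator on WGS84 with k₀ = 0.9996 gives E = 625773.399 m, N = 5003715.024 m.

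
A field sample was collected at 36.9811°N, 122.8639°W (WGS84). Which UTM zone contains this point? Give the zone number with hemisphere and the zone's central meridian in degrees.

Zone 10N, central meridian -123°

UTM zone = ⌊(λ + 180)/6⌋ + 1; -122.8639° ∈ [-126°, -120°) → zone 10.
Hemisphere: N (φ ≥ 0).
Central meridian λ₀ = 6×10 − 183 = -123°.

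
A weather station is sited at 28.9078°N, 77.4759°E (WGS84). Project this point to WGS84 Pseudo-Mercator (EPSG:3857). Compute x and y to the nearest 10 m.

x 8624580 m, y 3363920 m

Web Mercator is spherical with R = a = 6378137 m.
x = R·λ = 6378137 × 1.352209546 = 8624577.737 m.
y = R·ln tan(π/4 + φ/2) = 6378137 × 0.527413611 = 3363916.266 m.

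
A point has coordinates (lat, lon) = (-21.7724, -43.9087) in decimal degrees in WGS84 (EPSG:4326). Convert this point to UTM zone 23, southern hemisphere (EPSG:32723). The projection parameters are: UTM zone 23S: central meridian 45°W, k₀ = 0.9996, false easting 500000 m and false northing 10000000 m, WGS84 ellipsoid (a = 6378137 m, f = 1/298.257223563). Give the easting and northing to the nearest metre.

E 612829 m, N 7591966 m

Zone 23 central meridian λ₀ = 6×23 − 183 = -45°; Δλ = +1.0913°.
Transverse Mercator on WGS84 with k₀ = 0.9996 gives E = 612828.747 m, N = 7591966.231 m.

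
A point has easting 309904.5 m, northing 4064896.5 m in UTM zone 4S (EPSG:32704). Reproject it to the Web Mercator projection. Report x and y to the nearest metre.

x -18019086 m, y -7081717 m

Unproject from UTM 4S (λ₀ = -159°) → φ = -53.53040041°, λ = -161.86819969°.
Web Mercator (R = 6378137 m): x = -18019085.565 m, y = -7081716.672 m.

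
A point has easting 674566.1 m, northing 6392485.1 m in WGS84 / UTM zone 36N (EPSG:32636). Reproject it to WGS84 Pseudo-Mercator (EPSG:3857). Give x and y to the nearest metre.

x 3999108 m, y 7892236 m

Unproject from UTM 36N (λ₀ = 33°) → φ = 57.64079961°, λ = 35.92460019°.
Web Mercator (R = 6378137 m): x = 3999108.200 m, y = 7892236.271 m.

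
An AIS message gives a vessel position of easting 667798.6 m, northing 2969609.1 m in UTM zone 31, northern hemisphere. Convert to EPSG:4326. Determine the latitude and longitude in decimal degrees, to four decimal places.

lat 26.8380°, lon 4.6887°

Zone 31N: λ₀ = 3°, k₀ = 0.9996, false easting 500000 m.
Meridian distance M = (N − FN)/k₀ = 2970797.4 m.
Inverse transverse Mercator on WGS84 gives φ = 26.83800034°, λ = 4.68869999°.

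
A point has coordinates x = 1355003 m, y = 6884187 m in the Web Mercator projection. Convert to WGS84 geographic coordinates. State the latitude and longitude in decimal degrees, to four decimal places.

lat 52.4625°, lon 12.1722°

R = 6378137 m. λ = x/R = 12.17219905°.
φ = 2·arctan(exp(y/R)) − 90° = 2·arctan(2.94274) − 90° = 52.46249830°.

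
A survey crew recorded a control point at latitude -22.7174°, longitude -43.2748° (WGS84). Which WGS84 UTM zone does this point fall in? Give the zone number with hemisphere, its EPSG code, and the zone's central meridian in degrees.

UTM zone = ⌊(λ + 180)/6⌋ + 1; -43.2748° ∈ [-48°, -42°) → zone 23.
Hemisphere: S (φ < 0).
Central meridian λ₀ = 6×23 − 183 = -45°.
EPSG code: 32723.

Zone 23S (EPSG:32723), central meridian -45°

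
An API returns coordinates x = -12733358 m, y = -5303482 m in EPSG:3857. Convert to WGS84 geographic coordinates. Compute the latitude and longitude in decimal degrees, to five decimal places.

lat -42.94420°, lon -114.38570°

R = 6378137 m. λ = x/R = -114.38570110°.
φ = 2·arctan(exp(y/R)) − 90° = 2·arctan(0.43539) − 90° = -42.94419756°.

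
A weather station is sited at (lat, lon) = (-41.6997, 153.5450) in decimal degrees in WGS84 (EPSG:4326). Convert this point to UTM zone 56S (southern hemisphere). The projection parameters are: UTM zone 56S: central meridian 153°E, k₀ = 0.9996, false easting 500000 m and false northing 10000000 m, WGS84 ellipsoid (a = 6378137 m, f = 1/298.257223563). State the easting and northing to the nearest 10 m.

E 545350 m, N 5383420 m

Zone 56 central meridian λ₀ = 6×56 − 183 = 153°; Δλ = +0.5450°.
Transverse Mercator on WGS84 with k₀ = 0.9996 gives E = 545347.274 m, N = 5383421.392 m.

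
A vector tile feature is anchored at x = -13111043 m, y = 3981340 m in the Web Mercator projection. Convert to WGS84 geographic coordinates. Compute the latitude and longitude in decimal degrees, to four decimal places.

lat 33.6458°, lon -117.7785°

R = 6378137 m. λ = x/R = -117.77850318°.
φ = 2·arctan(exp(y/R)) − 90° = 2·arctan(1.86678) − 90° = 33.64579849°.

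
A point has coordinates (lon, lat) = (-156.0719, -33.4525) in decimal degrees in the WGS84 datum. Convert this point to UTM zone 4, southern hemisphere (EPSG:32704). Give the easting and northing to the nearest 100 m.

E 772200 m, N 6294700 m

Zone 4 central meridian λ₀ = 6×4 − 183 = -159°; Δλ = +2.9281°.
Transverse Mercator on WGS84 with k₀ = 0.9996 gives E = 772172.947 m, N = 6294711.276 m.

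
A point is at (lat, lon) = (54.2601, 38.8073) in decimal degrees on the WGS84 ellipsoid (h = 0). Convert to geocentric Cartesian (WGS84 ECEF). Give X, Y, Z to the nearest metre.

WGS84: a = 6378137 m, e² = 0.006694380; N(φ) = a/√(1−e²sin²φ) = 6392248.725 m.
X = (N+h)·cosφ·cosλ = 2909558.626 m; Y = (N+h)·cosφ·sinλ = 2339955.604 m; Z = (N(1−e²)+h)·sinφ = 5153707.616 m.

X 2909559 m, Y 2339956 m, Z 5153708 m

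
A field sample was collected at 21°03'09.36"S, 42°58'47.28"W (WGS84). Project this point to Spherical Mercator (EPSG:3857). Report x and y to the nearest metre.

x -4784489 m, y -2398152 m

Web Mercator is spherical with R = a = 6378137 m.
x = R·λ = 6378137 × -0.750139022 = -4784489.450 m.
y = R·ln tan(π/4 + φ/2) = 6378137 × -0.375995637 = -2398151.682 m.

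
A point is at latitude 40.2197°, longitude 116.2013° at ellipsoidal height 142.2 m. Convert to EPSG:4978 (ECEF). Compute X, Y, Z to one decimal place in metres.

X -2153367.4 m, Y 4375969.7 m, Z 4096734.8 m

WGS84: a = 6378137 m, e² = 0.006694380; N(φ) = a/√(1−e²sin²φ) = 6387057.175 m.
X = (N+h)·cosφ·cosλ = -2153367.365 m; Y = (N+h)·cosφ·sinλ = 4375969.697 m; Z = (N(1−e²)+h)·sinφ = 4096734.764 m.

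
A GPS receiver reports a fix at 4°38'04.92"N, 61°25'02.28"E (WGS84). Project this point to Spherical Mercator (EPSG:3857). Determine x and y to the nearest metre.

Web Mercator is spherical with R = a = 6378137 m.
x = R·λ = 6378137 × 1.071934103 = 6836942.562 m.
y = R·ln tan(π/4 + φ/2) = 6378137 × 0.080979135 = 516496.018 m.

x 6836943 m, y 516496 m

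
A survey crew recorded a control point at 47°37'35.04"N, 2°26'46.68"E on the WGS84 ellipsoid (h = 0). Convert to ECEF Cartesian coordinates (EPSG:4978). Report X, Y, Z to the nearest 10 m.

X 4302570 m, Y 183810 m, Z 4688980 m

WGS84: a = 6378137 m, e² = 0.006694380; N(φ) = a/√(1−e²sin²φ) = 6389820.690 m.
X = (N+h)·cosφ·cosλ = 4302572.054 m; Y = (N+h)·cosφ·sinλ = 183814.279 m; Z = (N(1−e²)+h)·sinφ = 4688980.637 m.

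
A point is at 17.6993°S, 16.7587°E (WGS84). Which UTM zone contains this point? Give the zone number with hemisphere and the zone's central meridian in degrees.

UTM zone = ⌊(λ + 180)/6⌋ + 1; 16.7587° ∈ [12°, 18°) → zone 33.
Hemisphere: S (φ < 0).
Central meridian λ₀ = 6×33 − 183 = 15°.

Zone 33S, central meridian 15°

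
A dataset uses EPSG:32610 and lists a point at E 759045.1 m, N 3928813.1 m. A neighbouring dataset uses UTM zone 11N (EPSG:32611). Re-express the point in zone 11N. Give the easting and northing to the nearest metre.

E 214596 m, N 3929615 m

UTM 10N → geographic: φ = 35.46910028°, λ = -120.14519970°.
UTM 11N (λ₀ = -117°) forward: E = 214595.698 m, N = 3929614.701 m.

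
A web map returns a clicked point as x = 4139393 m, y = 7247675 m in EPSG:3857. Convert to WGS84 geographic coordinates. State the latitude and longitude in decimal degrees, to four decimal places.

lat 54.4073°, lon 37.1848°

R = 6378137 m. λ = x/R = 37.18479999°.
φ = 2·arctan(exp(y/R)) − 90° = 2·arctan(3.11532) − 90° = 54.40730237°.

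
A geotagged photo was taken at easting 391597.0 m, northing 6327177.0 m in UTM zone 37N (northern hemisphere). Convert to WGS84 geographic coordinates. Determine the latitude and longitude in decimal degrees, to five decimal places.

Zone 37N: λ₀ = 39°, k₀ = 0.9996, false easting 500000 m.
Meridian distance M = (N − FN)/k₀ = 6329708.9 m.
Inverse transverse Mercator on WGS84 gives φ = 57.07520005°, λ = 37.21179930°.

lat 57.07520°, lon 37.21180°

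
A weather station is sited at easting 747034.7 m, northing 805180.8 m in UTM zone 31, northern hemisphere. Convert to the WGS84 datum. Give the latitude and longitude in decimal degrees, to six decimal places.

lat 7.278800°, lon 5.237400°

Zone 31N: λ₀ = 3°, k₀ = 0.9996, false easting 500000 m.
Meridian distance M = (N − FN)/k₀ = 805503.0 m.
Inverse transverse Mercator on WGS84 gives φ = 7.27880032°, λ = 5.23739971°.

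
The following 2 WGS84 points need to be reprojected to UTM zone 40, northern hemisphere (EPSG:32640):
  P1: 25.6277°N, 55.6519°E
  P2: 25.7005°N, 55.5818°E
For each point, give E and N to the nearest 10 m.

UTM zone 40N: λ₀ = 57°, k₀ = 0.9996.
P1 (25.6277°, 55.6519°) → (364655.013, 2835143.793) m.
P2 (25.7005°, 55.5818°) → (357702.768, 2843280.622) m.

P1: E 364660 m, N 2835140 m; P2: E 357700 m, N 2843280 m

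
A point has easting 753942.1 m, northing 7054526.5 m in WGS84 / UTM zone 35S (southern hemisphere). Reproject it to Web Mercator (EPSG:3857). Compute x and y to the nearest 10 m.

Unproject from UTM 35S (λ₀ = 27°) → φ = -26.60729978°, λ = 29.55020007°.
Web Mercator (R = 6378137 m): x = 3289513.224 m, y = -3074494.135 m.

x 3289510 m, y -3074490 m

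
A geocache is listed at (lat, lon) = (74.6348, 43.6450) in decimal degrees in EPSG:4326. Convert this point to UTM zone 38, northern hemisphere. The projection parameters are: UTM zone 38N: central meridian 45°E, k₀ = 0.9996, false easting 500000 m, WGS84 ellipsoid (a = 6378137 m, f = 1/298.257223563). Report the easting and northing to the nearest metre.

E 459927 m, N 8283318 m

Zone 38 central meridian λ₀ = 6×38 − 183 = 45°; Δλ = -1.3550°.
Transverse Mercator on WGS84 with k₀ = 0.9996 gives E = 459926.681 m, N = 8283317.683 m.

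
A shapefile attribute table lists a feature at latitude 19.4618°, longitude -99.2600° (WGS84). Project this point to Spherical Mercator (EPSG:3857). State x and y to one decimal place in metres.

Web Mercator is spherical with R = a = 6378137 m.
x = R·λ = 6378137 × -1.732413816 = -11049572.656 m.
y = R·ln tan(π/4 + φ/2) = 6378137 × 0.346399200 = 2209381.557 m.

x -11049572.7 m, y 2209381.6 m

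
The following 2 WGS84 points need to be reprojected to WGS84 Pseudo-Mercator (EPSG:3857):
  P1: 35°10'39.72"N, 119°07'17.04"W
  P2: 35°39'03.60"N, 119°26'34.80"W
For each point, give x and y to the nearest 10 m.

Web Mercator: x = R·λ, y = R·ln tan(π/4+φ/2), R = 6378137 m.
P1 (35.1777°, -119.1214°) → (-13260533.591, 4188056.162) m.
P2 (35.6510°, -119.4430°) → (-13296333.939, 4252705.163) m.

P1: x -13260530 m, y 4188060 m; P2: x -13296330 m, y 4252710 m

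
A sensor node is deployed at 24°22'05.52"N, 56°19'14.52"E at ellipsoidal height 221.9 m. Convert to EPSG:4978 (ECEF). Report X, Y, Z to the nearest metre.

WGS84: a = 6378137 m, e² = 0.006694380; N(φ) = a/√(1−e²sin²φ) = 6381774.490 m.
X = (N+h)·cosφ·cosλ = 3223808.445 m; Y = (N+h)·cosφ·sinλ = 4837682.224 m; Z = (N(1−e²)+h)·sinφ = 2615577.779 m.

X 3223808 m, Y 4837682 m, Z 2615578 m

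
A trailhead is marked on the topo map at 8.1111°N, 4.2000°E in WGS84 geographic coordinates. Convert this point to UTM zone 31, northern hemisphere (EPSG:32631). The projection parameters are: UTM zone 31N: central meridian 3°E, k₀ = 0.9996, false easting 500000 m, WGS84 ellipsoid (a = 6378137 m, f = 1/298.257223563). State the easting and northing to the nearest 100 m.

E 632200 m, N 896800 m

Zone 31 central meridian λ₀ = 6×31 − 183 = 3°; Δλ = +1.2000°.
Transverse Mercator on WGS84 with k₀ = 0.9996 gives E = 632212.321 m, N = 896775.529 m.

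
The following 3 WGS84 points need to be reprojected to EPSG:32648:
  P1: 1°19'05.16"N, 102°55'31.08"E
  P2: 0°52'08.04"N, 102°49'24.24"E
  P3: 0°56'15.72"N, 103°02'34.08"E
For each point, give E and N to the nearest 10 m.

UTM zone 48N: λ₀ = 105°, k₀ = 0.9996.
P1 (1.3181°, 102.9253°) → (269147.773, 145786.088) m.
P2 (0.8689°, 102.8234°) → (257767.944, 96109.430) m.
P3 (0.9377°, 103.0428°) → (282198.988, 103705.014) m.

P1: E 269150 m, N 145790 m; P2: E 257770 m, N 96110 m; P3: E 282200 m, N 103710 m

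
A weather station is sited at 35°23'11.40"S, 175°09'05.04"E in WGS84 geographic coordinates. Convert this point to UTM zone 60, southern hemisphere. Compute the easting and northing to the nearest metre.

Zone 60 central meridian λ₀ = 6×60 − 183 = 177°; Δλ = -1.8486°.
Transverse Mercator on WGS84 with k₀ = 0.9996 gives E = 332099.547 m, N = 6082525.355 m.

E 332100 m, N 6082525 m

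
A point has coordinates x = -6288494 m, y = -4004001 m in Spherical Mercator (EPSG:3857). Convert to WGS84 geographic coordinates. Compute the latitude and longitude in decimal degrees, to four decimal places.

R = 6378137 m. λ = x/R = -56.49050274°.
φ = 2·arctan(exp(y/R)) − 90° = 2·arctan(0.53378) − 90° = -33.81509692°.

lat -33.8151°, lon -56.4905°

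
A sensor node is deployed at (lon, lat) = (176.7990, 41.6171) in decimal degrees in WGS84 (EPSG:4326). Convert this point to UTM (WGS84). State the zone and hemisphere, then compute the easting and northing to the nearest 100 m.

Longitude 176.7990° lies in the 6° band [174°, 180°), giving zone 60; latitude is north of the equator, so 60N.
Zone 60 central meridian λ₀ = 6×60 − 183 = 177°; Δλ = -0.2010°.
Transverse Mercator on WGS84 with k₀ = 0.9996 gives E = 483254.234 m, N = 4607284.207 m.

Zone 60N: E 483300 m, N 4607300 m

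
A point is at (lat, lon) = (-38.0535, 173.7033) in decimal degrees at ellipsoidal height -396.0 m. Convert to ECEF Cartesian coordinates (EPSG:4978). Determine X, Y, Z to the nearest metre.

X -4998124 m, Y 551507 m, Z -3909878 m

WGS84: a = 6378137 m, e² = 0.006694380; N(φ) = a/√(1−e²sin²φ) = 6386263.896 m.
X = (N+h)·cosφ·cosλ = -4998123.990 m; Y = (N+h)·cosφ·sinλ = 551506.647 m; Z = (N(1−e²)+h)·sinφ = -3909877.642 m.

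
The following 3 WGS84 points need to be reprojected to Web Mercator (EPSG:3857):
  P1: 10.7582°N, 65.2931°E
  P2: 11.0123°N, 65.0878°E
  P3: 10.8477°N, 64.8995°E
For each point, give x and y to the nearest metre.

P1: x 7268395 m, y 1204697 m; P2: x 7245541 m, y 1233502 m; P3: x 7224579 m, y 1214840 m

Web Mercator: x = R·λ, y = R·ln tan(π/4+φ/2), R = 6378137 m.
P1 (10.7582°, 65.2931°) → (7268394.644, 1204697.110) m.
P2 (11.0123°, 65.0878°) → (7245540.753, 1233501.688) m.
P3 (10.8477°, 64.8995°) → (7224579.293, 1214839.961) m.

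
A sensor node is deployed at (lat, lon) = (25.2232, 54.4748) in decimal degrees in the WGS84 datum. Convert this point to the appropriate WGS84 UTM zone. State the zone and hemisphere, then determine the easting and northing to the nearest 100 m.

Longitude 54.4748° lies in the 6° band [54°, 60°), giving zone 40; latitude is north of the equator, so 40N.
Zone 40 central meridian λ₀ = 6×40 − 183 = 57°; Δλ = -2.5252°.
Transverse Mercator on WGS84 with k₀ = 0.9996 gives E = 245592.250 m, N = 2792052.855 m.

Zone 40N: E 245600 m, N 2792100 m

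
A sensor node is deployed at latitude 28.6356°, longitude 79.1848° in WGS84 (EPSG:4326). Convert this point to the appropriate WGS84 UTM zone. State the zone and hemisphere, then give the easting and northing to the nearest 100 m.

Longitude 79.1848° lies in the 6° band [78°, 84°), giving zone 44; latitude is north of the equator, so 44N.
Zone 44 central meridian λ₀ = 6×44 − 183 = 81°; Δλ = -1.8152°.
Transverse Mercator on WGS84 with k₀ = 0.9996 gives E = 322566.962 m, N = 3168961.567 m.

Zone 44N: E 322600 m, N 3169000 m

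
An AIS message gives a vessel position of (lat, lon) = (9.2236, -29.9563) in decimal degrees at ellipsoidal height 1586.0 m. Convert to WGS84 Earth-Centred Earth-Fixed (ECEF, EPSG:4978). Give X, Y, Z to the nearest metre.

X 5456435 m, Y -3144728 m, Z 1015835 m

WGS84: a = 6378137 m, e² = 0.006694380; N(φ) = a/√(1−e²sin²φ) = 6378685.569 m.
X = (N+h)·cosφ·cosλ = 5456434.744 m; Y = (N+h)·cosφ·sinλ = -3144727.615 m; Z = (N(1−e²)+h)·sinφ = 1015835.019 m.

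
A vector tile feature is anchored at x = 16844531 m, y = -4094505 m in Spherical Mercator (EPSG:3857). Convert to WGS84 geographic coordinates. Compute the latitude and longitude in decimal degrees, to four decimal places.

lat -34.4879°, lon 151.3170°

R = 6378137 m. λ = x/R = 151.31699651°.
φ = 2·arctan(exp(y/R)) − 90° = 2·arctan(0.52626) − 90° = -34.48790191°.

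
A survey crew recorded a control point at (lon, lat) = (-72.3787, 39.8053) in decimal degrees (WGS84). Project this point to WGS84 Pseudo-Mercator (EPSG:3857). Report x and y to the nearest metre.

Web Mercator is spherical with R = a = 6378137 m.
x = R·λ = 6378137 × -1.263246623 = -8057160.028 m.
y = R·ln tan(π/4 + φ/2) = 6378137 × 0.758479978 = 4837689.213 m.

x -8057160 m, y 4837689 m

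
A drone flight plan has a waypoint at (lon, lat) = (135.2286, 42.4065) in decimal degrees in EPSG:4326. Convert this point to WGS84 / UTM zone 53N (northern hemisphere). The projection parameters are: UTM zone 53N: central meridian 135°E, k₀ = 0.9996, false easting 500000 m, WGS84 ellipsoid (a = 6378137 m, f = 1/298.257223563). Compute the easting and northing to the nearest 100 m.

Zone 53 central meridian λ₀ = 6×53 − 183 = 135°; Δλ = +0.2286°.
Transverse Mercator on WGS84 with k₀ = 0.9996 gives E = 518811.142 m, N = 4694936.366 m.

E 518800 m, N 4694900 m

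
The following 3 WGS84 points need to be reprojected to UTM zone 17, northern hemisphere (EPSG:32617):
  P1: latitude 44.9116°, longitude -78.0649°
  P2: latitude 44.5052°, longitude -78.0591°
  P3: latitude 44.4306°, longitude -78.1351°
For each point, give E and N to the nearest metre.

P1: E 731687 m, N 4977322 m; P2: E 733776 m, N 4932194 m; P3: E 728025 m, N 4923693 m

UTM zone 17N: λ₀ = -81°, k₀ = 0.9996.
P1 (44.9116°, -78.0649°) → (731686.658, 4977321.926) m.
P2 (44.5052°, -78.0591°) → (733776.063, 4932194.273) m.
P3 (44.4306°, -78.1351°) → (728025.124, 4923692.984) m.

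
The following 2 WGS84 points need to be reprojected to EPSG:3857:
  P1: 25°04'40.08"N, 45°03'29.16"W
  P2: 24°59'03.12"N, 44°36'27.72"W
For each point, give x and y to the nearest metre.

P1: x -5015845 m, y 2885304 m; P2: x -4965706 m, y 2873804 m

Web Mercator: x = R·λ, y = R·ln tan(π/4+φ/2), R = 6378137 m.
P1 (25.0778°, -45.0581°) → (-5015844.748, 2885303.631) m.
P2 (24.9842°, -44.6077°) → (-4965706.449, 2873804.075) m.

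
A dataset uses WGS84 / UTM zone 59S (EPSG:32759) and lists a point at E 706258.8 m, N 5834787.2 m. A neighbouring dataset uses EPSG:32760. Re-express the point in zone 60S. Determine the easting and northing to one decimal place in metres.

E 176632.3 m, N 5831041.3 m

UTM 59S → geographic: φ = -37.61090016°, λ = 173.33680014°.
UTM 60S (λ₀ = 177°) forward: E = 176632.297 m, N = 5831041.320 m.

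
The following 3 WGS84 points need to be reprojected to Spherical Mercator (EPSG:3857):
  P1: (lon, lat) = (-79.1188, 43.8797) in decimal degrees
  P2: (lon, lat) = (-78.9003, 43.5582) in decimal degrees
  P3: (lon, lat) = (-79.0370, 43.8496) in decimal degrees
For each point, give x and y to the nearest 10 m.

P1: x -8807460 m, y 5446840 m; P2: x -8783140 m, y 5397330 m; P3: x -8798360 m, y 5442200 m

Web Mercator: x = R·λ, y = R·ln tan(π/4+φ/2), R = 6378137 m.
P1 (43.8797°, -79.1188°) → (-8807464.528, 5446844.316) m.
P2 (43.5582°, -78.9003°) → (-8783141.219, 5397325.238) m.
P3 (43.8496°, -79.0370°) → (-8798358.594, 5442196.860) m.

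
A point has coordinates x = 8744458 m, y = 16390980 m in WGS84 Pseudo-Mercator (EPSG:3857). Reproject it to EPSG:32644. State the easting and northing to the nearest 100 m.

E 458400 m, N 9021500 m

Web Mercator inverse (R = 6378137 m) → φ = 81.24559963°, λ = 78.55280273°.
UTM 44N forward: E = 458430.214 m, N = 9021496.332 m.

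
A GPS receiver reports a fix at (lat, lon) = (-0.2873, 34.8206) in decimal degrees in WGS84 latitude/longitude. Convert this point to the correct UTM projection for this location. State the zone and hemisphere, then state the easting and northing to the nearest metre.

Longitude 34.8206° lies in the 6° band [30°, 36°), giving zone 36; latitude is south of the equator, so 36S.
Zone 36 central meridian λ₀ = 6×36 − 183 = 33°; Δλ = +1.8206°.
Transverse Mercator on WGS84 with k₀ = 0.9996 gives E = 702618.996 m, N = 9968228.569 m.

Zone 36S: E 702619 m, N 9968229 m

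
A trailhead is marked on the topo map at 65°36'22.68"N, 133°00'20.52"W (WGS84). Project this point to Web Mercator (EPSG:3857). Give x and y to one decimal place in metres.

x -14806126.8 m, y 9769916.6 m

Web Mercator is spherical with R = a = 6378137 m.
x = R·λ = 6378137 × -2.321387389 = -14806126.797 m.
y = R·ln tan(π/4 + φ/2) = 6378137 × 1.531782179 = 9769916.589 m.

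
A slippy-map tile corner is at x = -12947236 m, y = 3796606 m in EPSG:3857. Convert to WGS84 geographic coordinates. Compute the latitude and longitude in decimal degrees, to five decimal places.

R = 6378137 m. λ = x/R = -116.30699986°.
φ = 2·arctan(exp(y/R)) − 90° = 2·arctan(1.81349) − 90° = 32.25329766°.

lat 32.25330°, lon -116.30700°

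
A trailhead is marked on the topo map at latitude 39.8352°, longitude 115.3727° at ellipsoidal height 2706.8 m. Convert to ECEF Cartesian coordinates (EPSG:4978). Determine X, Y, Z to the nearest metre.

WGS84: a = 6378137 m, e² = 0.006694380; N(φ) = a/√(1−e²sin²φ) = 6386915.473 m.
X = (N+h)·cosφ·cosλ = -2102470.082 m; Y = (N+h)·cosφ·sinλ = 4433242.037 m; Z = (N(1−e²)+h)·sinφ = 4065685.332 m.

X -2102470 m, Y 4433242 m, Z 4065685 m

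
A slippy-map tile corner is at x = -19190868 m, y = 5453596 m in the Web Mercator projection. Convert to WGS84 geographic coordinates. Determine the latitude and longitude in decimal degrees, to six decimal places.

lat 43.923401°, lon -172.394500°

R = 6378137 m. λ = x/R = -172.39450040°.
φ = 2·arctan(exp(y/R)) − 90° = 2·arctan(2.35148) − 90° = 43.92340130°.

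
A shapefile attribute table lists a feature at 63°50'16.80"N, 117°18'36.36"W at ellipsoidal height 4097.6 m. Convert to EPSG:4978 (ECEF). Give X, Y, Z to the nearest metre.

WGS84: a = 6378137 m, e² = 0.006694380; N(φ) = a/√(1−e²sin²φ) = 6395405.453 m.
X = (N+h)·cosφ·cosλ = -1294571.765 m; Y = (N+h)·cosφ·sinλ = -2507102.382 m; Z = (N(1−e²)+h)·sinφ = 5705453.204 m.

X -1294572 m, Y -2507102 m, Z 5705453 m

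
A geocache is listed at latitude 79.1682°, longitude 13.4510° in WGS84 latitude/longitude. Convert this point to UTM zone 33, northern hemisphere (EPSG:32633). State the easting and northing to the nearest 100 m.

E 467500 m, N 8789200 m

Zone 33 central meridian λ₀ = 6×33 − 183 = 15°; Δλ = -1.5490°.
Transverse Mercator on WGS84 with k₀ = 0.9996 gives E = 467506.646 m, N = 8789178.054 m.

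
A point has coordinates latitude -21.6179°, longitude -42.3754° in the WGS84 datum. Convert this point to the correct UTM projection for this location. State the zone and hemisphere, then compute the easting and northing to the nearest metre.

Longitude -42.3754° lies in the 6° band [-48°, -42°), giving zone 23; latitude is south of the equator, so 23S.
Zone 23 central meridian λ₀ = 6×23 − 183 = -45°; Δλ = +2.6246°.
Transverse Mercator on WGS84 with k₀ = 0.9996 gives E = 771702.869 m, N = 7607171.394 m.

Zone 23S: E 771703 m, N 7607171 m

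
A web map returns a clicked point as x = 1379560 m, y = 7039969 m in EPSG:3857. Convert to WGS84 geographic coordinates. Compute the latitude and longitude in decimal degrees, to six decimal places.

R = 6378137 m. λ = x/R = 12.39279833°.
φ = 2·arctan(exp(y/R)) − 90° = 2·arctan(3.01550) − 90° = 53.30689941°.

lat 53.306899°, lon 12.392798°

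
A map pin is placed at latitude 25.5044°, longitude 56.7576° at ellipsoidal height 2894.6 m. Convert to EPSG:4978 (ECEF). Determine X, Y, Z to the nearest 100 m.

X 3159100 m, Y 4819800 m, Z 2730900 m

WGS84: a = 6378137 m, e² = 0.006694380; N(φ) = a/√(1−e²sin²φ) = 6382098.752 m.
X = (N+h)·cosφ·cosλ = 3159059.412 m; Y = (N+h)·cosφ·sinλ = 4819760.513 m; Z = (N(1−e²)+h)·sinφ = 2730856.848 m.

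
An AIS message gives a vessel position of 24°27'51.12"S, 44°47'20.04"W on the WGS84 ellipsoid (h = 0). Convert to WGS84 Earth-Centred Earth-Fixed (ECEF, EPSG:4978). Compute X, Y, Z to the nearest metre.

X 4122579 m, Y -4092312 m, Z -2625169 m

WGS84: a = 6378137 m, e² = 0.006694380; N(φ) = a/√(1−e²sin²φ) = 6381801.464 m.
X = (N+h)·cosφ·cosλ = 4122579.055 m; Y = (N+h)·cosφ·sinλ = -4092312.055 m; Z = (N(1−e²)+h)·sinφ = -2625168.616 m.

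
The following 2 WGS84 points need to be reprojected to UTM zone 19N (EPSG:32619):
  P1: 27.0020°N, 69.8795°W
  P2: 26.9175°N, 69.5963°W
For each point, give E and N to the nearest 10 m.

P1: E 412740 m, N 2986960 m; P2: E 440790 m, N 2977440 m

UTM zone 19N: λ₀ = -69°, k₀ = 0.9996.
P1 (27.0020°, -69.8795°) → (412739.757, 2986960.848) m.
P2 (26.9175°, -69.5963°) → (440794.235, 2977437.139) m.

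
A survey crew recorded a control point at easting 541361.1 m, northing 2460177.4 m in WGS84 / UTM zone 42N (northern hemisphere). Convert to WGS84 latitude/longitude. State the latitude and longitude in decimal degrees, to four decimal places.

Zone 42N: λ₀ = 69°, k₀ = 0.9996, false easting 500000 m.
Meridian distance M = (N − FN)/k₀ = 2461161.9 m.
Inverse transverse Mercator on WGS84 gives φ = 22.24660014°, λ = 69.40140025°.

lat 22.2466°, lon 69.4014°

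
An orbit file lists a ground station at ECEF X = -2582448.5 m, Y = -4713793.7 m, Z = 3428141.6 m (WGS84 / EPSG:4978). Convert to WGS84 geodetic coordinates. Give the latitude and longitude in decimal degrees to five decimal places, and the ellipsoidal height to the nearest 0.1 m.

lat 32.70490°, lon -118.71610°, h 3102.0 m

λ = atan2(Y, X) = -118.71609978°; p = √(X²+Y²) = 5374838.7 m.
Bowring's method on WGS84 (a = 6378137 m, b = 6356752.314 m) gives φ = 32.70489979°, h = 3101.986 m.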